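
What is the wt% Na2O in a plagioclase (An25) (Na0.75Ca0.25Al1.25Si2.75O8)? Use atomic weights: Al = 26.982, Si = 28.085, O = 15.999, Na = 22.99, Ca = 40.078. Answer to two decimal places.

M(Na0.75Ca0.25Al1.25Si2.75O8) = 266.215 g/mol; M(Na2O) = 61.979 g/mol.
Moles Na2O per formula unit = 0.75 Na ÷ 2 = 0.3750.
Na2O fraction = (0.3750 × 61.979) / 266.215 = 23.242/266.215 = 0.0873.

8.73 wt%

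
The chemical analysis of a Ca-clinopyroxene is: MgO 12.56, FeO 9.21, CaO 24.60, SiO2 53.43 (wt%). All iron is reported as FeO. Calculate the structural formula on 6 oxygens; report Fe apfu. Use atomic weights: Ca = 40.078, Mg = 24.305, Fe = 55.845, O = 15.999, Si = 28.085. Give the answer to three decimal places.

12.56 wt% MgO ÷ 40.304 g/mol = 0.31163 mol, giving 0.31163 Mg and 0.31163 O.
9.21 wt% FeO ÷ 71.844 g/mol = 0.12819 mol, giving 0.12819 Fe and 0.12819 O.
24.60 wt% CaO ÷ 56.077 g/mol = 0.43868 mol, giving 0.43868 Ca and 0.43868 O.
53.43 wt% SiO2 ÷ 60.083 g/mol = 0.88927 mol, giving 0.88927 Si and 1.77854 O.
Oxygen sums to 2.65704; scaling by 6/2.65704 = 2.25815 puts the formula on 6 O.
Fe: 0.12819 × 2.25815 = 0.289 atoms per formula unit.

0.289 Fe apfu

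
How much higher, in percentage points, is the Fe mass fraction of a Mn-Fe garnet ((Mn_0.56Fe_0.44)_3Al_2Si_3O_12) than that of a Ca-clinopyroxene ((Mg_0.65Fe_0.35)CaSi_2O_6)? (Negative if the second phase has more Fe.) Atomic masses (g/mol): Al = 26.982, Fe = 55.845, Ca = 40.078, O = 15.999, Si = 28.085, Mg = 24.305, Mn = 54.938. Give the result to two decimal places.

6.27 percentage points

M((Mn_0.56Fe_0.44)_3Al_2Si_3O_12) = 496.218 g/mol, so wt% Fe = 73.715/496.218 × 100 = 14.86%.
M((Mg_0.65Fe_0.35)CaSi_2O_6) = 227.586 g/mol, so wt% Fe = 19.546/227.586 × 100 = 8.59%.
14.86 − 8.59 = 6.27 pp.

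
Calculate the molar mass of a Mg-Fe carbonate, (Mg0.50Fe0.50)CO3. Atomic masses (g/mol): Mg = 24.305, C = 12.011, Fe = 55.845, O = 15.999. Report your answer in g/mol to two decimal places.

100.08 g/mol

Mg: 0.50 × 24.305 = 12.1525
Fe: 0.50 × 55.845 = 27.9225
C: 1 × 12.011 = 12.0110
O: 3 × 15.999 = 47.9970
Summing the contributions gives the formula mass.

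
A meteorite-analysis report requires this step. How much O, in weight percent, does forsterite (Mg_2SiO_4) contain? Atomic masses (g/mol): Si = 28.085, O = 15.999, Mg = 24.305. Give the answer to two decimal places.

Molar mass of Mg_2SiO_4: 2·24.305 + 1·28.085 + 4·15.999 = 140.691 g/mol.
Mass of O per formula unit: 4 × 15.999 = 63.996 g.
Weight fraction O = 63.996 / 140.691 = 0.4549.

45.49 weight percent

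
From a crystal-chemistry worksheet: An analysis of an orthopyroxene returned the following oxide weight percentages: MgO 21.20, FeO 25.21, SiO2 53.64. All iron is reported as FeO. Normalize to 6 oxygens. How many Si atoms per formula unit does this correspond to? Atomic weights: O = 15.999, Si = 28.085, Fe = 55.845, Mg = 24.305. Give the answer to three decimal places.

2.012 Si apfu

21.20 wt% MgO ÷ 40.304 g/mol = 0.52600 mol, giving 0.52600 Mg and 0.52600 O.
25.21 wt% FeO ÷ 71.844 g/mol = 0.35090 mol, giving 0.35090 Fe and 0.35090 O.
53.64 wt% SiO2 ÷ 60.083 g/mol = 0.89277 mol, giving 0.89277 Si and 1.78554 O.
Oxygen sums to 2.66244; scaling by 6/2.66244 = 2.25357 puts the formula on 6 O.
Si: 0.89277 × 2.25357 = 2.012 atoms per formula unit.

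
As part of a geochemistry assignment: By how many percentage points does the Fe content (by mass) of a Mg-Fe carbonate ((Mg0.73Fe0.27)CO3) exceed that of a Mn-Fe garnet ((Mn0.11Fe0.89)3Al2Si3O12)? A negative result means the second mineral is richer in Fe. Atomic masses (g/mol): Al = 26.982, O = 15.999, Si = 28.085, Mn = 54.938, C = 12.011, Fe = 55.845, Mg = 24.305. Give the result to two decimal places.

-13.73 percentage points

First mineral: 15.078 g Fe in 92.829 g formula = 16.24 wt% Fe.
Second mineral: 149.106 g Fe in 497.443 g formula = 29.97 wt% Fe.
16.24% − 29.97% gives a difference of -13.73 percentage points.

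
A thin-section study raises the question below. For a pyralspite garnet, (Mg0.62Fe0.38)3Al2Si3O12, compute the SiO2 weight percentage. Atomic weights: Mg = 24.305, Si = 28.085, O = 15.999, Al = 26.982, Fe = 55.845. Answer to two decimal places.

41.05 wt%

M((Mg0.62Fe0.38)3Al2Si3O12) = 439.078 g/mol; M(SiO2) = 60.083 g/mol.
Moles SiO2 per formula unit = 3 Si ÷ 1 = 3.0000.
SiO2 fraction = (3.0000 × 60.083) / 439.078 = 180.249/439.078 = 0.4105.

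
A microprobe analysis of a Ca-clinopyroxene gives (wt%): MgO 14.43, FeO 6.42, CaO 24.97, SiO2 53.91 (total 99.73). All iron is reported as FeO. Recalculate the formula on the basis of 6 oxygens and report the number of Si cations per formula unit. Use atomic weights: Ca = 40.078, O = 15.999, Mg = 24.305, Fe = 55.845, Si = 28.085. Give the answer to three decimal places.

MgO: 14.43/40.304 = 0.35803 mol → 0.35803 mol Mg, 0.35803 mol O.
FeO: 6.42/71.844 = 0.08936 mol → 0.08936 mol Fe, 0.08936 mol O.
CaO: 24.97/56.077 = 0.44528 mol → 0.44528 mol Ca, 0.44528 mol O.
SiO2: 53.91/60.083 = 0.89726 mol → 0.89726 mol Si, 1.79452 mol O.
Total oxygen = 2.68719 mol. Normalization factor = 6/2.68719 = 2.23282.
Si per 6 O = 0.89726 × 2.23282 = 2.003.

2.003 Si apfu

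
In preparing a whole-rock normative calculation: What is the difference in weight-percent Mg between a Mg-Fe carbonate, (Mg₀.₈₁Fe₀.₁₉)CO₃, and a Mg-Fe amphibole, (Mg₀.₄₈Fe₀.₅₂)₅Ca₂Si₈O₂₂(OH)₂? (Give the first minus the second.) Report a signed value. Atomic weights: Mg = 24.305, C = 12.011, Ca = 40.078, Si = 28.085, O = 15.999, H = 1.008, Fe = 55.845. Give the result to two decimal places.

First mineral: 19.687 g Mg in 90.306 g formula = 21.80 wt% Mg.
Second mineral: 58.332 g Mg in 894.357 g formula = 6.52 wt% Mg.
21.80% − 6.52% gives a difference of 15.28 percentage points.

15.28 percentage points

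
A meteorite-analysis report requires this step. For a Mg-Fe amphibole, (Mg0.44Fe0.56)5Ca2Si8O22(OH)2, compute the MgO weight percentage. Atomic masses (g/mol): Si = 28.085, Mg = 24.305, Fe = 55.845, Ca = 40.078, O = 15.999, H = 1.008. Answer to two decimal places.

Molar mass of (Mg0.44Fe0.56)5Ca2Si8O22(OH)2 = 2.20·24.305 + 2.80·55.845 + 2·40.078 + 8·28.085 + 24·15.999 + 2·1.008 = 900.665 g/mol.
Each formula unit contains 2.20 Mg, equivalent to 2.20/1 = 2.2000 mol MgO.
M(MgO) = 1×24.305 + 1×15.999 = 40.304 g/mol.
Mass of MgO per formula unit = 2.2000 × 40.304 = 88.669 g.
MgO wt% = 88.669 / 900.665 × 100 = 9.84%.

9.84 wt%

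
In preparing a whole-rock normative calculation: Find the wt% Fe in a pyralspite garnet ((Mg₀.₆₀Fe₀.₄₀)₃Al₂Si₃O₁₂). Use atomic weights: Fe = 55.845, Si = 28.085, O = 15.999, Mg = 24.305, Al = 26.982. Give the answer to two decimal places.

15.20 weight percent

M((Mg₀.₆₀Fe₀.₄₀)₃Al₂Si₃O₁₂) = 440.970 g/mol.
Fe contributes 1.20 × 55.845 = 67.014 g per mole.
67.014/440.970 = 0.1520 → 15.20%.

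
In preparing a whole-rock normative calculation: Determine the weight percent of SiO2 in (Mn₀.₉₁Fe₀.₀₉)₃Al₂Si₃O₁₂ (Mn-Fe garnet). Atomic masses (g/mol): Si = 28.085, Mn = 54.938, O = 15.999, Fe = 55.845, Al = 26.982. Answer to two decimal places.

M((Mn₀.₉₁Fe₀.₀₉)₃Al₂Si₃O₁₂) = 495.266 g/mol; M(SiO2) = 60.083 g/mol.
Moles SiO2 per formula unit = 3 Si ÷ 1 = 3.0000.
SiO2 fraction = (3.0000 × 60.083) / 495.266 = 180.249/495.266 = 0.3639.

36.39 wt%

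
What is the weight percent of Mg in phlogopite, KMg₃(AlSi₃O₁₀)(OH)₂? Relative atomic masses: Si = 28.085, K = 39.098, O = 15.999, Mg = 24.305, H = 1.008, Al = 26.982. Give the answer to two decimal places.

M(KMg₃(AlSi₃O₁₀)(OH)₂) = 417.254 g/mol.
Mg contributes 3 × 24.305 = 72.915 g per mole.
72.915/417.254 = 0.1747 → 17.47%.

17.47 weight percent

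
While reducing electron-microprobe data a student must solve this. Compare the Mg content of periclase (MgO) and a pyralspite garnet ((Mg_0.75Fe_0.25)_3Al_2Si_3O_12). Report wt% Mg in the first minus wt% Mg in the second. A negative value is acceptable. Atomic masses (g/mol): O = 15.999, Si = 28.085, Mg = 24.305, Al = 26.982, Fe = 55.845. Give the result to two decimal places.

First mineral: 24.305 g Mg in 40.304 g formula = 60.30 wt% Mg.
Second mineral: 54.686 g Mg in 426.777 g formula = 12.81 wt% Mg.
60.30% − 12.81% gives a difference of 47.49 percentage points.

47.49 percentage points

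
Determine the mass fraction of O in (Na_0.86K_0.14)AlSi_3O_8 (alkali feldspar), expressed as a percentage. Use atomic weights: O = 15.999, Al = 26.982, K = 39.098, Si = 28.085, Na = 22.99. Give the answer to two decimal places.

48.39 wt%

Molar mass of (Na_0.86K_0.14)AlSi_3O_8: 0.86×22.99 + 0.14×39.098 + 1×26.982 + 3×28.085 + 8×15.999 = 264.474 g/mol.
Mass of O per formula unit: 8 × 15.999 = 127.992 g.
Weight fraction O = 127.992 / 264.474 = 0.4839.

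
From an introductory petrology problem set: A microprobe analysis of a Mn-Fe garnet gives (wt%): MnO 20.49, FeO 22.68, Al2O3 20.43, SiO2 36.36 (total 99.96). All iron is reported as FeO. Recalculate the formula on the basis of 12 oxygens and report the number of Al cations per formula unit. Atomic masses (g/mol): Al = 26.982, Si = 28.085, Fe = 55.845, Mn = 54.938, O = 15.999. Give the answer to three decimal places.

MnO: 20.49/70.937 = 0.28885 mol → 0.28885 mol Mn, 0.28885 mol O.
FeO: 22.68/71.844 = 0.31568 mol → 0.31568 mol Fe, 0.31568 mol O.
Al2O3: 20.43/101.961 = 0.20037 mol → 0.40074 mol Al, 0.60111 mol O.
SiO2: 36.36/60.083 = 0.60516 mol → 0.60516 mol Si, 1.21032 mol O.
Total oxygen = 2.41596 mol. Normalization factor = 12/2.41596 = 4.96697.
Al per 12 O = 0.40074 × 4.96697 = 1.990.

1.990 Al apfu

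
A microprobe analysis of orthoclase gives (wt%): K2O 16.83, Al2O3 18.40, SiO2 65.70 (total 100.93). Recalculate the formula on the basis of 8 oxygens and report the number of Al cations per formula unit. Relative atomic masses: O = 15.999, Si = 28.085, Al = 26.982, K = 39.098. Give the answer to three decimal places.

0.993 Al apfu

K2O: 16.83/94.195 = 0.17867 mol → 0.35734 mol K, 0.17867 mol O.
Al2O3: 18.40/101.961 = 0.18046 mol → 0.36092 mol Al, 0.54138 mol O.
SiO2: 65.70/60.083 = 1.09349 mol → 1.09349 mol Si, 2.18698 mol O.
Total oxygen = 2.90703 mol. Normalization factor = 8/2.90703 = 2.75195.
Al per 8 O = 0.36092 × 2.75195 = 0.993.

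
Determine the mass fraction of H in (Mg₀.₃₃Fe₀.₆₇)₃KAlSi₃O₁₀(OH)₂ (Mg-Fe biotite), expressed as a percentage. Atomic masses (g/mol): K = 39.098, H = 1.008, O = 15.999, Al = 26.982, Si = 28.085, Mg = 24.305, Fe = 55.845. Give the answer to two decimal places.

Formula mass = 0.99×24.305 + 2.01×55.845 + 1×39.098 + 1×26.982 + 3×28.085 + 12×15.999 + 2×1.008 = 480.649 g/mol, of which 2.016 g is H.
So H makes up 2.016/480.649 = 0.0042 of the mass, i.e. 0.42%.

0.42 mass %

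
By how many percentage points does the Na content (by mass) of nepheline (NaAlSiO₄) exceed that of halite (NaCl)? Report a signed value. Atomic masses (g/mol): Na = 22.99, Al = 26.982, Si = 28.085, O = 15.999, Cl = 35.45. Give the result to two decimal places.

Na in NaAlSiO₄: molar mass 142.053 g/mol; 1×22.99 = 22.990 g → 16.18 wt%.
Na in NaCl: molar mass 58.440 g/mol; 1×22.99 = 22.990 g → 39.34 wt%.
Difference = 16.18 − 39.34 = -23.16 percentage points.

-23.16 percentage points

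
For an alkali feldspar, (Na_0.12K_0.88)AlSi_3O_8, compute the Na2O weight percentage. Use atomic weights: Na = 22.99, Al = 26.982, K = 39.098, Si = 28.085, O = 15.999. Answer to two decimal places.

1.35 wt%

M((Na_0.12K_0.88)AlSi_3O_8) = 276.394 g/mol; M(Na2O) = 61.979 g/mol.
Moles Na2O per formula unit = 0.12 Na ÷ 2 = 0.0600.
Na2O fraction = (0.0600 × 61.979) / 276.394 = 3.719/276.394 = 0.0135.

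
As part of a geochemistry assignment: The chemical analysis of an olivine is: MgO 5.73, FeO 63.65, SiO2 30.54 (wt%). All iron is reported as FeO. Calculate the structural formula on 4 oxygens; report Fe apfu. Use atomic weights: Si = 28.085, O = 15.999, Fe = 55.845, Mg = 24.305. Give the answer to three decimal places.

1.733 Fe apfu

5.73 wt% MgO ÷ 40.304 g/mol = 0.14217 mol, giving 0.14217 Mg and 0.14217 O.
63.65 wt% FeO ÷ 71.844 g/mol = 0.88595 mol, giving 0.88595 Fe and 0.88595 O.
30.54 wt% SiO2 ÷ 60.083 g/mol = 0.50830 mol, giving 0.50830 Si and 1.01660 O.
Oxygen sums to 2.04472; scaling by 4/2.04472 = 1.95626 puts the formula on 4 O.
Fe: 0.88595 × 1.95626 = 1.733 atoms per formula unit.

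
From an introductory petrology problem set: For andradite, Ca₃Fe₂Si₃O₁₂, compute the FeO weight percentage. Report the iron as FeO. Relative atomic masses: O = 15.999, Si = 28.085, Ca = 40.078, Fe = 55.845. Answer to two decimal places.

Molar mass of Ca₃Fe₂Si₃O₁₂ = 3·40.078 + 2·55.845 + 3·28.085 + 12·15.999 = 508.167 g/mol.
Each formula unit contains 2 Fe, equivalent to 2/1 = 2.0000 mol FeO.
M(FeO) = 1×55.845 + 1×15.999 = 71.844 g/mol.
Mass of FeO per formula unit = 2.0000 × 71.844 = 143.688 g.
FeO wt% = 143.688 / 508.167 × 100 = 28.28%.

28.28 wt%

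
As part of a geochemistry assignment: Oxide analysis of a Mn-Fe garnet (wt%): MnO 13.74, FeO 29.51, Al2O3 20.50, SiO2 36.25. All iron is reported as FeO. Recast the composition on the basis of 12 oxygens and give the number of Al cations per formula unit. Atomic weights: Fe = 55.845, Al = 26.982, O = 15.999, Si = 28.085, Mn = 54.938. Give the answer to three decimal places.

1.999 Al apfu

MnO: 13.74/70.937 = 0.19369 mol → 0.19369 mol Mn, 0.19369 mol O.
FeO: 29.51/71.844 = 0.41075 mol → 0.41075 mol Fe, 0.41075 mol O.
Al2O3: 20.50/101.961 = 0.20106 mol → 0.40212 mol Al, 0.60318 mol O.
SiO2: 36.25/60.083 = 0.60333 mol → 0.60333 mol Si, 1.20666 mol O.
Total oxygen = 2.41428 mol. Normalization factor = 12/2.41428 = 4.97043.
Al per 12 O = 0.40212 × 4.97043 = 1.999.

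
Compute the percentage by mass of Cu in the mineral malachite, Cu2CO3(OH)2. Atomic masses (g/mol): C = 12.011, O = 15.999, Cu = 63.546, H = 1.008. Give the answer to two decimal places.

57.48 wt%

M(Cu2CO3(OH)2) = 221.114 g/mol.
Cu contributes 2 × 63.546 = 127.092 g per mole.
127.092/221.114 = 0.5748 → 57.48%.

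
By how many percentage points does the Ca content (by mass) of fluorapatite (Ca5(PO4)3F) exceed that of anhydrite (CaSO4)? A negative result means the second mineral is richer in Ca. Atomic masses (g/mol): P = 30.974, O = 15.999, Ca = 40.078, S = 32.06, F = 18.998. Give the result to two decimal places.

10.30 percentage points

Ca in Ca5(PO4)3F: molar mass 504.298 g/mol; 5×40.078 = 200.390 g → 39.74 wt%.
Ca in CaSO4: molar mass 136.134 g/mol; 1×40.078 = 40.078 g → 29.44 wt%.
Difference = 39.74 − 29.44 = 10.30 percentage points.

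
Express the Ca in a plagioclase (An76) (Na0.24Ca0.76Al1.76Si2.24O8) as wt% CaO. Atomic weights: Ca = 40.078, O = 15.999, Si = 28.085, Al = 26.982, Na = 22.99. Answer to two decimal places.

15.53 wt%

Formula mass = 274.368 g/mol.
0.76 Ca → 0.7600 mol CaO per formula unit; M(CaO) = 56.077, so CaO mass = 42.619 g.
42.619/274.368 × 100 = 15.53 wt%.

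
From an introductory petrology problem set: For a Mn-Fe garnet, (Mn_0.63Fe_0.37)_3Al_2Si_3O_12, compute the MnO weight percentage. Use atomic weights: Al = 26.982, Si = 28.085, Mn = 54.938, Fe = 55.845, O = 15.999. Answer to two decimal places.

27.03 wt%

Formula mass = 496.028 g/mol.
1.89 Mn → 1.8900 mol MnO per formula unit; M(MnO) = 70.937, so MnO mass = 134.071 g.
134.071/496.028 × 100 = 27.03 wt%.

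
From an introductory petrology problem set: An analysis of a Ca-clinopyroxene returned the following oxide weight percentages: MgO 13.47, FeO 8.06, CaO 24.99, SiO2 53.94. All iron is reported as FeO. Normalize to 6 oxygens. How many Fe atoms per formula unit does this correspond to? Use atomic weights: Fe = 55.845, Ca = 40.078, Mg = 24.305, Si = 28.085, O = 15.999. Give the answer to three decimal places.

0.250 Fe apfu

MgO (M=40.304): mol = 0.33421; Mg = 0.33421, O = 0.33421.
FeO (M=71.844): mol = 0.11219; Fe = 0.11219, O = 0.11219.
CaO (M=56.077): mol = 0.44564; Ca = 0.44564, O = 0.44564.
SiO2 (M=60.083): mol = 0.89776; Si = 0.89776, O = 1.79552.
ΣO = 2.68756; factor = 6/ΣO = 2.23251.
Fe apfu = 0.11219 × 2.23251 = 0.250.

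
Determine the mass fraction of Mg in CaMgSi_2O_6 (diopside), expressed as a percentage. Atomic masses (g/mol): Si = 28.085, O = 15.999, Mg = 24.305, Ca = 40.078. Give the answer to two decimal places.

11.22 weight percent

M(CaMgSi_2O_6) = 216.547 g/mol.
Mg contributes 1 × 24.305 = 24.305 g per mole.
24.305/216.547 = 0.1122 → 11.22%.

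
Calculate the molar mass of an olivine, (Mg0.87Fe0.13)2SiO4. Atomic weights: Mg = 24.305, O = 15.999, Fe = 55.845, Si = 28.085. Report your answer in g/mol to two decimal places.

148.89 g/mol

The formula mass is the sum 1.74(24.305) + 0.26(55.845) + 1(28.085) + 4(15.999).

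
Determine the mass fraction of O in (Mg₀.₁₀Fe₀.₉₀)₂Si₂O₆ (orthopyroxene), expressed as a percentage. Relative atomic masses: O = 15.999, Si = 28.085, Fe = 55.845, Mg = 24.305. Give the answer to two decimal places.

Formula mass = 0.20×24.305 + 1.80×55.845 + 2×28.085 + 6×15.999 = 257.546 g/mol, of which 95.994 g is O.
So O makes up 95.994/257.546 = 0.3727 of the mass, i.e. 37.27%.

37.27 weight percent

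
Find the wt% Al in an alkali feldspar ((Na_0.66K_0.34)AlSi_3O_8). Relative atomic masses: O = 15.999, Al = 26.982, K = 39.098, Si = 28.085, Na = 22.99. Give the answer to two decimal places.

10.08 wt%

Molar mass of (Na_0.66K_0.34)AlSi_3O_8: 0.66×22.99 + 0.34×39.098 + 1×26.982 + 3×28.085 + 8×15.999 = 267.696 g/mol.
Mass of Al per formula unit: 1 × 26.982 = 26.982 g.
Weight fraction Al = 26.982 / 267.696 = 0.1008.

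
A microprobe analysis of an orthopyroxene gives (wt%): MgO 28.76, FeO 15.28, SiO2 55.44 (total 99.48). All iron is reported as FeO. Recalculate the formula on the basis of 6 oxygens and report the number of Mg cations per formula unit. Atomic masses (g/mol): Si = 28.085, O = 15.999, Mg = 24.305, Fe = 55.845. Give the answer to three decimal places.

28.76 wt% MgO ÷ 40.304 g/mol = 0.71358 mol, giving 0.71358 Mg and 0.71358 O.
15.28 wt% FeO ÷ 71.844 g/mol = 0.21268 mol, giving 0.21268 Fe and 0.21268 O.
55.44 wt% SiO2 ÷ 60.083 g/mol = 0.92272 mol, giving 0.92272 Si and 1.84544 O.
Oxygen sums to 2.77170; scaling by 6/2.77170 = 2.16474 puts the formula on 6 O.
Mg: 0.71358 × 2.16474 = 1.545 atoms per formula unit.

1.545 Mg apfu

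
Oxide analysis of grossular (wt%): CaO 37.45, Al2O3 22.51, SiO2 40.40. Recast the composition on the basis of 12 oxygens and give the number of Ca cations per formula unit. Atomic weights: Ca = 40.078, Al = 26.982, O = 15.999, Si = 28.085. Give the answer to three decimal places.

CaO (M=56.077): mol = 0.66783; Ca = 0.66783, O = 0.66783.
Al2O3 (M=101.961): mol = 0.22077; Al = 0.44154, O = 0.66231.
SiO2 (M=60.083): mol = 0.67240; Si = 0.67240, O = 1.34480.
ΣO = 2.67494; factor = 12/ΣO = 4.48608.
Ca apfu = 0.66783 × 4.48608 = 2.996.

2.996 Ca apfu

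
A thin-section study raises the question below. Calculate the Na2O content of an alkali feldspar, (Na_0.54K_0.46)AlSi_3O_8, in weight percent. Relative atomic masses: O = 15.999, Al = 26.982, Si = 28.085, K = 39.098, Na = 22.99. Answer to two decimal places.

6.21 wt%

Molar mass of (Na_0.54K_0.46)AlSi_3O_8 = 0.54×22.99 + 0.46×39.098 + 1×26.982 + 3×28.085 + 8×15.999 = 269.629 g/mol.
Each formula unit contains 0.54 Na, equivalent to 0.54/2 = 0.2700 mol Na2O.
M(Na2O) = 2×22.99 + 1×15.999 = 61.979 g/mol.
Mass of Na2O per formula unit = 0.2700 × 61.979 = 16.734 g.
Na2O wt% = 16.734 / 269.629 × 100 = 6.21%.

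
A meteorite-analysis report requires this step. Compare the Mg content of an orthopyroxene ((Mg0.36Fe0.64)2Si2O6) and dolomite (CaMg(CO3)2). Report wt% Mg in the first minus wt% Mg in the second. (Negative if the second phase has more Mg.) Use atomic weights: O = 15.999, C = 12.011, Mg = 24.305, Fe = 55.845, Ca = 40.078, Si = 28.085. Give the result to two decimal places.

-5.92 percentage points

M((Mg0.36Fe0.64)2Si2O6) = 241.145 g/mol, so wt% Mg = 17.500/241.145 × 100 = 7.26%.
M(CaMg(CO3)2) = 184.399 g/mol, so wt% Mg = 24.305/184.399 × 100 = 13.18%.
7.26 − 13.18 = -5.92 pp.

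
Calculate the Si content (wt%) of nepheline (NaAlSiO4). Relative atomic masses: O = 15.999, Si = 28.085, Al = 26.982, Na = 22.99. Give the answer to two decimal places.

Molar mass of NaAlSiO4: 1*22.99 + 1*26.982 + 1*28.085 + 4*15.999 = 142.053 g/mol.
Mass of Si per formula unit: 1 × 28.085 = 28.085 g.
Weight fraction Si = 28.085 / 142.053 = 0.1977.

19.77 wt%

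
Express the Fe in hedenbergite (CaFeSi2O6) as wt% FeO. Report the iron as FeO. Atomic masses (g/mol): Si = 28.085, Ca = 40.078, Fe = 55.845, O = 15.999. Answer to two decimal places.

28.96 wt%

Molar mass of CaFeSi2O6 = 1×40.078 + 1×55.845 + 2×28.085 + 6×15.999 = 248.087 g/mol.
Each formula unit contains 1 Fe, equivalent to 1/1 = 1.0000 mol FeO.
M(FeO) = 1×55.845 + 1×15.999 = 71.844 g/mol.
Mass of FeO per formula unit = 1.0000 × 71.844 = 71.844 g.
FeO wt% = 71.844 / 248.087 × 100 = 28.96%.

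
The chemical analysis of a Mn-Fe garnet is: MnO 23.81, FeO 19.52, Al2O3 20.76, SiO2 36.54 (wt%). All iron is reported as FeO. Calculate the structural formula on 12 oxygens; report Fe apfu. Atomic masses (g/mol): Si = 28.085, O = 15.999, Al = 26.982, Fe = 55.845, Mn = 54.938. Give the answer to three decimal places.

MnO: 23.81/70.937 = 0.33565 mol → 0.33565 mol Mn, 0.33565 mol O.
FeO: 19.52/71.844 = 0.27170 mol → 0.27170 mol Fe, 0.27170 mol O.
Al2O3: 20.76/101.961 = 0.20361 mol → 0.40722 mol Al, 0.61083 mol O.
SiO2: 36.54/60.083 = 0.60816 mol → 0.60816 mol Si, 1.21632 mol O.
Total oxygen = 2.43450 mol. Normalization factor = 12/2.43450 = 4.92914.
Fe per 12 O = 0.27170 × 4.92914 = 1.339.

1.339 Fe apfu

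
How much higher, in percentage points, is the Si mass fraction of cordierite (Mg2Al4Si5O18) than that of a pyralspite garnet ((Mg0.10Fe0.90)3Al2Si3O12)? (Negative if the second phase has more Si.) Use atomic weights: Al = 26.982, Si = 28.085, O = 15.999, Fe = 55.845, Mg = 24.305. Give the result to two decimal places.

Si in Mg2Al4Si5O18: molar mass 584.945 g/mol; 5×28.085 = 140.425 g → 24.01 wt%.
Si in (Mg0.10Fe0.90)3Al2Si3O12: molar mass 488.280 g/mol; 3×28.085 = 84.255 g → 17.26 wt%.
Difference = 24.01 − 17.26 = 6.75 percentage points.

6.75 percentage points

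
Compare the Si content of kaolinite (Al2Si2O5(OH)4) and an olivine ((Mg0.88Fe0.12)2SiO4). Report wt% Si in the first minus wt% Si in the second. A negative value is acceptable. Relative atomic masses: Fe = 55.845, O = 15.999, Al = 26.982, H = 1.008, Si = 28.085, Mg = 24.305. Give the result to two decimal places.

First mineral: 56.170 g Si in 258.157 g formula = 21.76 wt% Si.
Second mineral: 28.085 g Si in 148.261 g formula = 18.94 wt% Si.
21.76% − 18.94% gives a difference of 2.82 percentage points.

2.82 percentage points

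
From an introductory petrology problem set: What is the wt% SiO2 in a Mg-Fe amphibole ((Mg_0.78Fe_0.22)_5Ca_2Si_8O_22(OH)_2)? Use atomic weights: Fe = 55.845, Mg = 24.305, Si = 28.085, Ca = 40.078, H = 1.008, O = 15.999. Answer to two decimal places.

56.75 wt%

Molar mass of (Mg_0.78Fe_0.22)_5Ca_2Si_8O_22(OH)_2 = 3.90*24.305 + 1.10*55.845 + 2*40.078 + 8*28.085 + 24*15.999 + 2*1.008 = 847.047 g/mol.
Each formula unit contains 8 Si, equivalent to 8/1 = 8.0000 mol SiO2.
M(SiO2) = 1×28.085 + 2×15.999 = 60.083 g/mol.
Mass of SiO2 per formula unit = 8.0000 × 60.083 = 480.664 g.
SiO2 wt% = 480.664 / 847.047 × 100 = 56.75%.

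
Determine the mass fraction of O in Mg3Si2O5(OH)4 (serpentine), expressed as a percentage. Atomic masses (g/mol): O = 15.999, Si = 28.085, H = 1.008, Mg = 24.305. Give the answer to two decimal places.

Molar mass of Mg3Si2O5(OH)4: 3*24.305 + 2*28.085 + 9*15.999 + 4*1.008 = 277.108 g/mol.
Mass of O per formula unit: 9 × 15.999 = 143.991 g.
Weight fraction O = 143.991 / 277.108 = 0.5196.

51.96 mass %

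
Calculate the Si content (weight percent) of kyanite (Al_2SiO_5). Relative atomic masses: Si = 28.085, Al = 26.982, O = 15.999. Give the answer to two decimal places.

17.33 weight percent

Formula mass = 2·26.982 + 1·28.085 + 5·15.999 = 162.044 g/mol, of which 28.085 g is Si.
So Si makes up 28.085/162.044 = 0.1733 of the mass, i.e. 17.33%.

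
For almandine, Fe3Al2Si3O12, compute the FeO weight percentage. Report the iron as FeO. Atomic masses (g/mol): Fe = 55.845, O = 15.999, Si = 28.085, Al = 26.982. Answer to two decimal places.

43.30 wt%

Formula mass = 497.742 g/mol.
3 Fe → 3.0000 mol FeO per formula unit; M(FeO) = 71.844, so FeO mass = 215.532 g.
215.532/497.742 × 100 = 43.30 wt%.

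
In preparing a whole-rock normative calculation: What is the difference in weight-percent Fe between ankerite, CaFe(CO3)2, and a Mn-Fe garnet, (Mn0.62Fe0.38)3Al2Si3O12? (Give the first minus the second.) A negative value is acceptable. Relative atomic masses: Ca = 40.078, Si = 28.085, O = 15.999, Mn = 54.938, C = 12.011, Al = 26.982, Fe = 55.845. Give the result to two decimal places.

First mineral: 55.845 g Fe in 215.939 g formula = 25.86 wt% Fe.
Second mineral: 63.663 g Fe in 496.055 g formula = 12.83 wt% Fe.
25.86% − 12.83% gives a difference of 13.03 percentage points.

13.03 percentage points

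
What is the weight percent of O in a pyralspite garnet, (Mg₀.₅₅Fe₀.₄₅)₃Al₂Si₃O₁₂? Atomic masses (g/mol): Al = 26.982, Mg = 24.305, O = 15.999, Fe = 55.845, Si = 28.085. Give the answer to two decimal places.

Molar mass of (Mg₀.₅₅Fe₀.₄₅)₃Al₂Si₃O₁₂: 1.65·24.305 + 1.35·55.845 + 2·26.982 + 3·28.085 + 12·15.999 = 445.701 g/mol.
Mass of O per formula unit: 12 × 15.999 = 191.988 g.
Weight fraction O = 191.988 / 445.701 = 0.4308.

43.08 mass %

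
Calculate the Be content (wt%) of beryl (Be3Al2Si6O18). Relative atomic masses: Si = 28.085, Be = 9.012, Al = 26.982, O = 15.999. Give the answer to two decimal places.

5.03 wt%

Formula mass = 3×9.012 + 2×26.982 + 6×28.085 + 18×15.999 = 537.492 g/mol, of which 27.036 g is Be.
So Be makes up 27.036/537.492 = 0.0503 of the mass, i.e. 5.03%.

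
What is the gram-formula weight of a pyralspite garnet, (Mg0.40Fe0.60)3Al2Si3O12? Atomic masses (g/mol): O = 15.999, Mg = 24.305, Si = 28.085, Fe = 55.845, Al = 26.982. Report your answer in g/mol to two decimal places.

459.89 g/mol

Mg: 1.20 × 24.305 = 29.1660
Fe: 1.80 × 55.845 = 100.5210
Al: 2 × 26.982 = 53.9640
Si: 3 × 28.085 = 84.2550
O: 12 × 15.999 = 191.9880
Summing the contributions gives the formula mass.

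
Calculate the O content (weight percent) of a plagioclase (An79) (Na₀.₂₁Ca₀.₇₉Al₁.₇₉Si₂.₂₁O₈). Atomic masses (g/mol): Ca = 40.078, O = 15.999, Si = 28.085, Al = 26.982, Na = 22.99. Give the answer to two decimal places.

46.57 weight percent

Formula mass = 0.21*22.99 + 0.79*40.078 + 1.79*26.982 + 2.21*28.085 + 8*15.999 = 274.847 g/mol, of which 127.992 g is O.
So O makes up 127.992/274.847 = 0.4657 of the mass, i.e. 46.57%.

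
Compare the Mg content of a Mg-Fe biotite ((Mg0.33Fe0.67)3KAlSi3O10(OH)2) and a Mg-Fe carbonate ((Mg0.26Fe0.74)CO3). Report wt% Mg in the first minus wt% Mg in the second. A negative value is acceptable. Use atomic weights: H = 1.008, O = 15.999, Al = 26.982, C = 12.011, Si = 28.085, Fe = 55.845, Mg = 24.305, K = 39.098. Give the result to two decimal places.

First mineral: 24.062 g Mg in 480.649 g formula = 5.01 wt% Mg.
Second mineral: 6.319 g Mg in 107.653 g formula = 5.87 wt% Mg.
5.01% − 5.87% gives a difference of -0.86 percentage points.

-0.86 percentage points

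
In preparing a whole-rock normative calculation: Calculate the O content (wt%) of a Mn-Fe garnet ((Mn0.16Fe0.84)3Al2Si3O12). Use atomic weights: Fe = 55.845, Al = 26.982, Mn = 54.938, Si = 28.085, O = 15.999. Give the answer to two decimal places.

M((Mn0.16Fe0.84)3Al2Si3O12) = 497.307 g/mol.
O contributes 12 × 15.999 = 191.988 g per mole.
191.988/497.307 = 0.3861 → 38.61%.

38.61 wt%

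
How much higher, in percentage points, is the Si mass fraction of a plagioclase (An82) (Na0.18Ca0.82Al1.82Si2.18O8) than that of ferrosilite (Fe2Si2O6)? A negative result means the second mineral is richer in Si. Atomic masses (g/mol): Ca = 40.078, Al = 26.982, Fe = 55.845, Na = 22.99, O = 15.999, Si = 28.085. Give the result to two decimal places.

Si in Na0.18Ca0.82Al1.82Si2.18O8: molar mass 275.327 g/mol; 2.18×28.085 = 61.225 g → 22.24 wt%.
Si in Fe2Si2O6: molar mass 263.854 g/mol; 2×28.085 = 56.170 g → 21.29 wt%.
Difference = 22.24 − 21.29 = 0.95 percentage points.

0.95 percentage points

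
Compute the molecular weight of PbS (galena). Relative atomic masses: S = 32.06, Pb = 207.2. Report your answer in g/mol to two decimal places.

239.26 g/mol

M = 1×207.2 + 1×32.06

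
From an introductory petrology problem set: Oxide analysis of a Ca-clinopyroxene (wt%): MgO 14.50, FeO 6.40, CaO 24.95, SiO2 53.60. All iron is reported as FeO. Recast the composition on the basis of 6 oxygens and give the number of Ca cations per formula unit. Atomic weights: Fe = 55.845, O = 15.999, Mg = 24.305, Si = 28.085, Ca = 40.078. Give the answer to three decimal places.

14.50 wt% MgO ÷ 40.304 g/mol = 0.35977 mol, giving 0.35977 Mg and 0.35977 O.
6.40 wt% FeO ÷ 71.844 g/mol = 0.08908 mol, giving 0.08908 Fe and 0.08908 O.
24.95 wt% CaO ÷ 56.077 g/mol = 0.44492 mol, giving 0.44492 Ca and 0.44492 O.
53.60 wt% SiO2 ÷ 60.083 g/mol = 0.89210 mol, giving 0.89210 Si and 1.78420 O.
Oxygen sums to 2.67797; scaling by 6/2.67797 = 2.24050 puts the formula on 6 O.
Ca: 0.44492 × 2.24050 = 0.997 atoms per formula unit.

0.997 Ca apfu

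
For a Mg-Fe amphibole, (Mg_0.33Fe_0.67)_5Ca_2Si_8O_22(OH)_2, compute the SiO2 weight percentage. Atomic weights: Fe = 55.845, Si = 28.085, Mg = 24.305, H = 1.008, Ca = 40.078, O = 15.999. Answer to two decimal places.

Formula mass = 918.012 g/mol.
8 Si → 8.0000 mol SiO2 per formula unit; M(SiO2) = 60.083, so SiO2 mass = 480.664 g.
480.664/918.012 × 100 = 52.36 wt%.

52.36 wt%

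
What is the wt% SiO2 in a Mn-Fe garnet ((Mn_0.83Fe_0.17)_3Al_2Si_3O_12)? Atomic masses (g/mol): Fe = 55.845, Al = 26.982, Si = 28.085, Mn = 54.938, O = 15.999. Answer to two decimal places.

M((Mn_0.83Fe_0.17)_3Al_2Si_3O_12) = 495.484 g/mol; M(SiO2) = 60.083 g/mol.
Moles SiO2 per formula unit = 3 Si ÷ 1 = 3.0000.
SiO2 fraction = (3.0000 × 60.083) / 495.484 = 180.249/495.484 = 0.3638.

36.38 wt%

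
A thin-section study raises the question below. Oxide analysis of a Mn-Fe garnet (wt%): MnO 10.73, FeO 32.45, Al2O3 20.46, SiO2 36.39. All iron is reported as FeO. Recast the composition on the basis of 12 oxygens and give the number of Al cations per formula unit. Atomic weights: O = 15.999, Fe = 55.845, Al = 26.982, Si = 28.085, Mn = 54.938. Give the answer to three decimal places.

MnO: 10.73/70.937 = 0.15126 mol → 0.15126 mol Mn, 0.15126 mol O.
FeO: 32.45/71.844 = 0.45167 mol → 0.45167 mol Fe, 0.45167 mol O.
Al2O3: 20.46/101.961 = 0.20066 mol → 0.40132 mol Al, 0.60198 mol O.
SiO2: 36.39/60.083 = 0.60566 mol → 0.60566 mol Si, 1.21132 mol O.
Total oxygen = 2.41623 mol. Normalization factor = 12/2.41623 = 4.96641.
Al per 12 O = 0.40132 × 4.96641 = 1.993.

1.993 Al apfu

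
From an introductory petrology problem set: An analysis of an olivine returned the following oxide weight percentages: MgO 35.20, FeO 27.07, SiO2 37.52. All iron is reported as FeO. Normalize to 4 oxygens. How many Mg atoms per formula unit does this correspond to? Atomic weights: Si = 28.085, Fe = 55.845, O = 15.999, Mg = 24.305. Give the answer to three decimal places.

1.398 Mg apfu

35.20 wt% MgO ÷ 40.304 g/mol = 0.87336 mol, giving 0.87336 Mg and 0.87336 O.
27.07 wt% FeO ÷ 71.844 g/mol = 0.37679 mol, giving 0.37679 Fe and 0.37679 O.
37.52 wt% SiO2 ÷ 60.083 g/mol = 0.62447 mol, giving 0.62447 Si and 1.24894 O.
Oxygen sums to 2.49909; scaling by 4/2.49909 = 1.60058 puts the formula on 4 O.
Mg: 0.87336 × 1.60058 = 1.398 atoms per formula unit.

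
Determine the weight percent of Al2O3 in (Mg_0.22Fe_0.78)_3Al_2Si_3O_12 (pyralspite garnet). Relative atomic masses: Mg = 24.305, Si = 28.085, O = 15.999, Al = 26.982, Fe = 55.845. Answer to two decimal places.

M((Mg_0.22Fe_0.78)_3Al_2Si_3O_12) = 476.926 g/mol; M(Al2O3) = 101.961 g/mol.
Moles Al2O3 per formula unit = 2 Al ÷ 2 = 1.0000.
Al2O3 fraction = (1.0000 × 101.961) / 476.926 = 101.961/476.926 = 0.2138.

21.38 wt%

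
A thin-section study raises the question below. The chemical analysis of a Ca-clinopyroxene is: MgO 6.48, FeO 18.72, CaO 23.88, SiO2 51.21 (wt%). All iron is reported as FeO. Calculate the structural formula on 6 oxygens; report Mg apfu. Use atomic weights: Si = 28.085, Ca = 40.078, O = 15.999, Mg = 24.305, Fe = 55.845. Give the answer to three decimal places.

MgO (M=40.304): mol = 0.16078; Mg = 0.16078, O = 0.16078.
FeO (M=71.844): mol = 0.26056; Fe = 0.26056, O = 0.26056.
CaO (M=56.077): mol = 0.42584; Ca = 0.42584, O = 0.42584.
SiO2 (M=60.083): mol = 0.85232; Si = 0.85232, O = 1.70464.
ΣO = 2.55182; factor = 6/ΣO = 2.35126.
Mg apfu = 0.16078 × 2.35126 = 0.378.

0.378 Mg apfu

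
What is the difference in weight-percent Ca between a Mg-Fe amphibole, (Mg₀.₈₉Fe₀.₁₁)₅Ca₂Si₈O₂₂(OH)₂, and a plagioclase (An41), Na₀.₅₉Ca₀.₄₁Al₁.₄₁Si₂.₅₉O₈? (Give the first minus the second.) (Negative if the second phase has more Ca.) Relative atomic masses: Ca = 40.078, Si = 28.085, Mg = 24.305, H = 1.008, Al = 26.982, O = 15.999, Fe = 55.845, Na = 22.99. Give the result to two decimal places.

3.55 percentage points

Ca in (Mg₀.₈₉Fe₀.₁₁)₅Ca₂Si₈O₂₂(OH)₂: molar mass 829.700 g/mol; 2×40.078 = 80.156 g → 9.66 wt%.
Ca in Na₀.₅₉Ca₀.₄₁Al₁.₄₁Si₂.₅₉O₈: molar mass 268.773 g/mol; 0.41×40.078 = 16.432 g → 6.11 wt%.
Difference = 9.66 − 6.11 = 3.55 percentage points.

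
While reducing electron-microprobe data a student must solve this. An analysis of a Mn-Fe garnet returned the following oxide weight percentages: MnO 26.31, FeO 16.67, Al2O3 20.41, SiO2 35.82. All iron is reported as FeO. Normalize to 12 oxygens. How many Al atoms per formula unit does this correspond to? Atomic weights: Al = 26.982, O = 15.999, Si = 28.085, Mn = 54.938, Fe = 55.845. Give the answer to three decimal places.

2.005 Al apfu

MnO: 26.31/70.937 = 0.37089 mol → 0.37089 mol Mn, 0.37089 mol O.
FeO: 16.67/71.844 = 0.23203 mol → 0.23203 mol Fe, 0.23203 mol O.
Al2O3: 20.41/101.961 = 0.20017 mol → 0.40034 mol Al, 0.60051 mol O.
SiO2: 35.82/60.083 = 0.59618 mol → 0.59618 mol Si, 1.19236 mol O.
Total oxygen = 2.39579 mol. Normalization factor = 12/2.39579 = 5.00879.
Al per 12 O = 0.40034 × 5.00879 = 2.005.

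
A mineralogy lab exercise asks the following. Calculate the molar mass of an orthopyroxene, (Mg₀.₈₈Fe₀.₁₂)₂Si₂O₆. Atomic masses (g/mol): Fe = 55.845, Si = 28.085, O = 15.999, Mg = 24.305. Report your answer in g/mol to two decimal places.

208.34 g/mol

Mg: 1.76 × 24.305 = 42.7768
Fe: 0.24 × 55.845 = 13.4028
Si: 2 × 28.085 = 56.1700
O: 6 × 15.999 = 95.9940
Summing the contributions gives the formula mass.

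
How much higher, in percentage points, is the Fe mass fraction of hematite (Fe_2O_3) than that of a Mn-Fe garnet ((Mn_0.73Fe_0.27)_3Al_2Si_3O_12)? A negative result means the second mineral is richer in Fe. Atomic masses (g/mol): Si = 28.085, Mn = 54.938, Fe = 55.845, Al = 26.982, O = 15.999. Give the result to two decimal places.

M(Fe_2O_3) = 159.687 g/mol, so wt% Fe = 111.690/159.687 × 100 = 69.94%.
M((Mn_0.73Fe_0.27)_3Al_2Si_3O_12) = 495.756 g/mol, so wt% Fe = 45.234/495.756 × 100 = 9.12%.
69.94 − 9.12 = 60.82 pp.

60.82 percentage points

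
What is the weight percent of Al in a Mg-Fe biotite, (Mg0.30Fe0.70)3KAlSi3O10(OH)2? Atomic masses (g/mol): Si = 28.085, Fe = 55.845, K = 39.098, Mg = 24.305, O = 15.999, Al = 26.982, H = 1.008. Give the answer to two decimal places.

5.58 mass %

M((Mg0.30Fe0.70)3KAlSi3O10(OH)2) = 483.488 g/mol.
Al contributes 1 × 26.982 = 26.982 g per mole.
26.982/483.488 = 0.0558 → 5.58%.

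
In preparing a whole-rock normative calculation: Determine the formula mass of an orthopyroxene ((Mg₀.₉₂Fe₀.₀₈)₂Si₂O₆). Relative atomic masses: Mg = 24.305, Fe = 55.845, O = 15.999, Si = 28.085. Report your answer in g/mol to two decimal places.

205.82 g/mol

Mg: 1.84 × 24.305 = 44.7212
Fe: 0.16 × 55.845 = 8.9352
Si: 2 × 28.085 = 56.1700
O: 6 × 15.999 = 95.9940
Summing the contributions gives the formula mass.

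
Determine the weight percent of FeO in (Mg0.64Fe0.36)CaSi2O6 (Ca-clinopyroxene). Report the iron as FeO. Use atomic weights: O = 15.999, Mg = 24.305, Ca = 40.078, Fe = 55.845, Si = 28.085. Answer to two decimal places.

Formula mass = 227.901 g/mol.
0.36 Fe → 0.3600 mol FeO per formula unit; M(FeO) = 71.844, so FeO mass = 25.864 g.
25.864/227.901 × 100 = 11.35 wt%.

11.35 wt%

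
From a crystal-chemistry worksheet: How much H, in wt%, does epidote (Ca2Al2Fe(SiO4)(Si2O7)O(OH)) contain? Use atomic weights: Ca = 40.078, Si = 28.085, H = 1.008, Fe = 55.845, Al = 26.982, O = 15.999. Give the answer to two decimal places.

0.21 wt%

Molar mass of Ca2Al2Fe(SiO4)(Si2O7)O(OH): 2·40.078 + 2·26.982 + 1·55.845 + 3·28.085 + 13·15.999 + 1·1.008 = 483.215 g/mol.
Mass of H per formula unit: 1 × 1.008 = 1.008 g.
Weight fraction H = 1.008 / 483.215 = 0.0021.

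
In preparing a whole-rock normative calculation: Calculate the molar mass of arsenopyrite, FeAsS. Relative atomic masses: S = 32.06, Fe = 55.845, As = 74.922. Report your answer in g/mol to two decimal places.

The formula mass is the sum 1*55.845 + 1*74.922 + 1*32.06.

162.83 g/mol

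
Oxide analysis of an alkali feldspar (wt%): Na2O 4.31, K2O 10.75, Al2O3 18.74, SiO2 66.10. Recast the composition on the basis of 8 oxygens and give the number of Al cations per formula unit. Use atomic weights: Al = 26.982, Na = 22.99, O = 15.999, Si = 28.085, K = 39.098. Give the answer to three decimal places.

4.31 wt% Na2O ÷ 61.979 g/mol = 0.06954 mol, giving 0.13908 Na and 0.06954 O.
10.75 wt% K2O ÷ 94.195 g/mol = 0.11412 mol, giving 0.22824 K and 0.11412 O.
18.74 wt% Al2O3 ÷ 101.961 g/mol = 0.18380 mol, giving 0.36760 Al and 0.55140 O.
66.10 wt% SiO2 ÷ 60.083 g/mol = 1.10014 mol, giving 1.10014 Si and 2.20028 O.
Oxygen sums to 2.93534; scaling by 8/2.93534 = 2.72541 puts the formula on 8 O.
Al: 0.36760 × 2.72541 = 1.002 atoms per formula unit.

1.002 Al apfu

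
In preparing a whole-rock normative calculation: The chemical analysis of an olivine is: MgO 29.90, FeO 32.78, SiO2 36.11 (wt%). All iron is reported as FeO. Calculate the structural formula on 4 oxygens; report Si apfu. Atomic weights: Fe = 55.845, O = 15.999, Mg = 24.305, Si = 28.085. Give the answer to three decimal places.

29.90 wt% MgO ÷ 40.304 g/mol = 0.74186 mol, giving 0.74186 Mg and 0.74186 O.
32.78 wt% FeO ÷ 71.844 g/mol = 0.45627 mol, giving 0.45627 Fe and 0.45627 O.
36.11 wt% SiO2 ÷ 60.083 g/mol = 0.60100 mol, giving 0.60100 Si and 1.20200 O.
Oxygen sums to 2.40013; scaling by 4/2.40013 = 1.66658 puts the formula on 4 O.
Si: 0.60100 × 1.66658 = 1.002 atoms per formula unit.

1.002 Si apfu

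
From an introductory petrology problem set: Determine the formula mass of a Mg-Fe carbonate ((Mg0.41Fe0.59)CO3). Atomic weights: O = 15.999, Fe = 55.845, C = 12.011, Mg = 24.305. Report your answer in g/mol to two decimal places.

102.92 g/mol

M = 0.41×24.305 + 0.59×55.845 + 1×12.011 + 3×15.999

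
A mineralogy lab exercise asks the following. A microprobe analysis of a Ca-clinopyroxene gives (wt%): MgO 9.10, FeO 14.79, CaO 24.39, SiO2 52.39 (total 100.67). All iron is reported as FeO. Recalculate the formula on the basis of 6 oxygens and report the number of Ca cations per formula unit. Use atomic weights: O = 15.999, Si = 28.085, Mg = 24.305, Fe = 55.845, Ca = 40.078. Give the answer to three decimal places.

1.000 Ca apfu

9.10 wt% MgO ÷ 40.304 g/mol = 0.22578 mol, giving 0.22578 Mg and 0.22578 O.
14.79 wt% FeO ÷ 71.844 g/mol = 0.20586 mol, giving 0.20586 Fe and 0.20586 O.
24.39 wt% CaO ÷ 56.077 g/mol = 0.43494 mol, giving 0.43494 Ca and 0.43494 O.
52.39 wt% SiO2 ÷ 60.083 g/mol = 0.87196 mol, giving 0.87196 Si and 1.74392 O.
Oxygen sums to 2.61050; scaling by 6/2.61050 = 2.29841 puts the formula on 6 O.
Ca: 0.43494 × 2.29841 = 1.000 atoms per formula unit.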